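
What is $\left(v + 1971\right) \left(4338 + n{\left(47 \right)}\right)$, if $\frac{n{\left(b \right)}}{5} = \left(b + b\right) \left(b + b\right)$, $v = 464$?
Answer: $118141330$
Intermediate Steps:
$n{\left(b \right)} = 20 b^{2}$ ($n{\left(b \right)} = 5 \left(b + b\right) \left(b + b\right) = 5 \cdot 2 b 2 b = 5 \cdot 4 b^{2} = 20 b^{2}$)
$\left(v + 1971\right) \left(4338 + n{\left(47 \right)}\right) = \left(464 + 1971\right) \left(4338 + 20 \cdot 47^{2}\right) = 2435 \left(4338 + 20 \cdot 2209\right) = 2435 \left(4338 + 44180\right) = 2435 \cdot 48518 = 118141330$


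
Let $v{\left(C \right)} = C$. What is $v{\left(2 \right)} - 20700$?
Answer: $-20698$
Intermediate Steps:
$v{\left(2 \right)} - 20700 = 2 - 20700 = -20698$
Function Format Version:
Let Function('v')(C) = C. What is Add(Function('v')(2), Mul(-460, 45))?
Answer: -20698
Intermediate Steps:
Add(Function('v')(2), Mul(-460, 45)) = Add(2, Mul(-460, 45)) = Add(2, -20700) = -20698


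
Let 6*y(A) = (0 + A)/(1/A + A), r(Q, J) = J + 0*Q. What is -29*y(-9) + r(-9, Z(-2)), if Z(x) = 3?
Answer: -291/164 ≈ -1.7744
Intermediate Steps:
r(Q, J) = J (r(Q, J) = J + 0 = J)
y(A) = A/(6*(A + 1/A)) (y(A) = ((0 + A)/(1/A + A))/6 = (A/(1/A + A))/6 = (A/(A + 1/A))/6 = A/(6*(A + 1/A)))
-29*y(-9) + r(-9, Z(-2)) = -29*(-9)²/(6*(1 + (-9)²)) + 3 = -29*81/(6*(1 + 81)) + 3 = -29*81/(6*82) + 3 = -29*27/164 + 3 = -783/164 + 3 = -291/164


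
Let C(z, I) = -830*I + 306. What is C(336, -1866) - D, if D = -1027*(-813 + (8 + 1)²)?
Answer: 797322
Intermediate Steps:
C(z, I) = 306 - 830*I
D = 751764 (D = -1027*(-813 + 9²) = -1027*(-813 + 81) = -1027*(-732) = 751764)
C(336, -1866) - D = (306 - 830*(-1866)) - 1*751764 = (306 + 1548780) - 751764 = 1549086 - 751764 = 797322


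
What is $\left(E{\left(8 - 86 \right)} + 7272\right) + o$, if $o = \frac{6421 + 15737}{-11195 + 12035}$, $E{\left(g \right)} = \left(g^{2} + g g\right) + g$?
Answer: $\frac{2714373}{140} \approx 19388.0$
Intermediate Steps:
$E{\left(g \right)} = g + 2 g^{2}$ ($E{\left(g \right)} = \left(g^{2} + g^{2}\right) + g = 2 g^{2} + g = g + 2 g^{2}$)
$o = \frac{3693}{140}$ ($o = \frac{22158}{840} = 22158 \cdot \frac{1}{840} = \frac{3693}{140} \approx 26.379$)
$\left(E{\left(8 - 86 \right)} + 7272\right) + o = \left(\left(8 - 86\right) \left(1 + 2 \left(8 - 86\right)\right) + 7272\right) + \frac{3693}{140} = \left(- 78 \left(1 + 2 \left(-78\right)\right) + 7272\right) + \frac{3693}{140} = \left(- 78 \left(1 - 156\right) + 7272\right) + \frac{3693}{140} = \left(\left(-78\right) \left(-155\right) + 7272\right) + \frac{3693}{140} = \left(12090 + 7272\right) + \frac{3693}{140} = 19362 + \frac{3693}{140} = \frac{2714373}{140}$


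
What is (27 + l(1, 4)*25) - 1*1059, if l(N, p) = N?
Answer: -1007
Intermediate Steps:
(27 + l(1, 4)*25) - 1*1059 = (27 + 1*25) - 1*1059 = (27 + 25) - 1059 = 52 - 1059 = -1007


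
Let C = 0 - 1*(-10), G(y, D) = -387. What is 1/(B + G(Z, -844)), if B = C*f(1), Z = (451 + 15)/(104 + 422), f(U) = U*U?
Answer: -1/377 ≈ -0.0026525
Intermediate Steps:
f(U) = U**2
Z = 233/263 (Z = 466/526 = 466*(1/526) = 233/263 ≈ 0.88593)
C = 10 (C = 0 + 10 = 10)
B = 10 (B = 10*1**2 = 10*1 = 10)
1/(B + G(Z, -844)) = 1/(10 - 387) = 1/(-377) = -1/377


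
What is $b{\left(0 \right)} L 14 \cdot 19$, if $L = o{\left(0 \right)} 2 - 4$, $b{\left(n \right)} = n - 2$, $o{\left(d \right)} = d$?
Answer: $2128$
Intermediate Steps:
$b{\left(n \right)} = -2 + n$ ($b{\left(n \right)} = n - 2 = -2 + n$)
$L = -4$ ($L = 0 \cdot 2 - 4 = 0 - 4 = -4$)
$b{\left(0 \right)} L 14 \cdot 19 = \left(-2 + 0\right) \left(-4\right) 14 \cdot 19 = \left(-2\right) \left(-4\right) 14 \cdot 19 = 8 \cdot 14 \cdot 19 = 112 \cdot 19 = 2128$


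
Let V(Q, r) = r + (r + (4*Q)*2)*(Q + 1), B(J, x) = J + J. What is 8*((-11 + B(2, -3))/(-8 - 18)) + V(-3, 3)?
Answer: 613/13 ≈ 47.154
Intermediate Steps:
B(J, x) = 2*J
V(Q, r) = r + (1 + Q)*(r + 8*Q) (V(Q, r) = r + (r + 8*Q)*(1 + Q) = r + (1 + Q)*(r + 8*Q))
8*((-11 + B(2, -3))/(-8 - 18)) + V(-3, 3) = 8*((-11 + 2*2)/(-8 - 18)) + (2*3 + 8*(-3) + 8*(-3)² - 3*3) = 8*((-11 + 4)/(-26)) + (6 - 24 + 8*9 - 9) = 8*(-7*(-1/26)) + (6 - 24 + 72 - 9) = 8*(7/26) + 45 = 28/13 + 45 = 613/13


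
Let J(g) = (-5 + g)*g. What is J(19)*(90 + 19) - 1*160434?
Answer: -131440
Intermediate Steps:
J(g) = g*(-5 + g)
J(19)*(90 + 19) - 1*160434 = (19*(-5 + 19))*(90 + 19) - 1*160434 = (19*14)*109 - 160434 = 266*109 - 160434 = 28994 - 160434 = -131440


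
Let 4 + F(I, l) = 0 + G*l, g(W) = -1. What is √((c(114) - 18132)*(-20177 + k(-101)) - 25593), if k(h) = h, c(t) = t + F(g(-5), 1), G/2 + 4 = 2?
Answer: √365505635 ≈ 19118.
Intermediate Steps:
G = -4 (G = -8 + 2*2 = -8 + 4 = -4)
F(I, l) = -4 - 4*l (F(I, l) = -4 + (0 - 4*l) = -4 - 4*l)
c(t) = -8 + t (c(t) = t + (-4 - 4*1) = t + (-4 - 4) = t - 8 = -8 + t)
√((c(114) - 18132)*(-20177 + k(-101)) - 25593) = √(((-8 + 114) - 18132)*(-20177 - 101) - 25593) = √((106 - 18132)*(-20278) - 25593) = √(-18026*(-20278) - 25593) = √(365531228 - 25593) = √365505635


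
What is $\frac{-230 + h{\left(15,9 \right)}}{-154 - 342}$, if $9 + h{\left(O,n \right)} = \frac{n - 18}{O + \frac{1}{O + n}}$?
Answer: $\frac{86495}{179056} \approx 0.48306$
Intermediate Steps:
$h{\left(O,n \right)} = -9 + \frac{-18 + n}{O + \frac{1}{O + n}}$ ($h{\left(O,n \right)} = -9 + \frac{n - 18}{O + \frac{1}{O + n}} = -9 + \frac{-18 + n}{O + \frac{1}{O + n}}$)
$\frac{-230 + h{\left(15,9 \right)}}{-154 - 342} = \frac{-230 + \frac{-9 + 9^{2} - 270 - 162 - 9 \cdot 15^{2} - 120 \cdot 9}{1 + 15^{2} + 15 \cdot 9}}{-154 - 342} = \frac{-230 + \frac{-9 + 81 - 270 - 162 - 2025 - 1080}{1 + 225 + 135}}{-496} = \left(-230 + \frac{-9 + 81 - 270 - 162 - 2025 - 1080}{361}\right) \left(- \frac{1}{496}\right) = \left(-230 + \frac{1}{361} \left(-3465\right)\right) \left(- \frac{1}{496}\right) = \left(-230 - \frac{3465}{361}\right) \left(- \frac{1}{496}\right) = \left(- \frac{86495}{361}\right) \left(- \frac{1}{496}\right) = \frac{86495}{179056}$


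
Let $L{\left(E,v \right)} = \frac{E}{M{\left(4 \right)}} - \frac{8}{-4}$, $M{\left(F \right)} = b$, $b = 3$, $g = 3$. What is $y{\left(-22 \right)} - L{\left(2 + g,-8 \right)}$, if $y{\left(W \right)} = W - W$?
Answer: $- \frac{11}{3} \approx -3.6667$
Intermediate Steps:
$M{\left(F \right)} = 3$
$y{\left(W \right)} = 0$
$L{\left(E,v \right)} = 2 + \frac{E}{3}$ ($L{\left(E,v \right)} = \frac{E}{3} - \frac{8}{-4} = E \frac{1}{3} - -2 = \frac{E}{3} + 2 = 2 + \frac{E}{3}$)
$y{\left(-22 \right)} - L{\left(2 + g,-8 \right)} = 0 - \left(2 + \frac{2 + 3}{3}\right) = 0 - \left(2 + \frac{1}{3} \cdot 5\right) = 0 - \left(2 + \frac{5}{3}\right) = 0 - \frac{11}{3} = - \frac{11}{3}$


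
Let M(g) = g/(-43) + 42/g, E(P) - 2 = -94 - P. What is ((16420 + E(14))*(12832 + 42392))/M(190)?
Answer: -283098147120/1319 ≈ -2.1463e+8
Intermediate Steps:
E(P) = -92 - P (E(P) = 2 + (-94 - P) = -92 - P)
M(g) = 42/g - g/43 (M(g) = g*(-1/43) + 42/g = -g/43 + 42/g = 42/g - g/43)
((16420 + E(14))*(12832 + 42392))/M(190) = ((16420 + (-92 - 1*14))*(12832 + 42392))/(42/190 - 1/43*190) = ((16420 + (-92 - 14))*55224)/(42*(1/190) - 190/43) = ((16420 - 106)*55224)/(21/95 - 190/43) = (16314*55224)/(-17147/4085) = 900924336*(-4085/17147) = -283098147120/1319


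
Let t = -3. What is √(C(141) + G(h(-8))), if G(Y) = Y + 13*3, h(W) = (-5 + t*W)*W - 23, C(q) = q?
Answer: √5 ≈ 2.2361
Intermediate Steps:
h(W) = -23 + W*(-5 - 3*W) (h(W) = (-5 - 3*W)*W - 23 = W*(-5 - 3*W) - 23 = -23 + W*(-5 - 3*W))
G(Y) = 39 + Y (G(Y) = Y + 39 = 39 + Y)
√(C(141) + G(h(-8))) = √(141 + (39 + (-23 - 5*(-8) - 3*(-8)²))) = √(141 + (39 + (-23 + 40 - 3*64))) = √(141 + (39 + (-23 + 40 - 192))) = √(141 + (39 - 175)) = √(141 - 136) = √5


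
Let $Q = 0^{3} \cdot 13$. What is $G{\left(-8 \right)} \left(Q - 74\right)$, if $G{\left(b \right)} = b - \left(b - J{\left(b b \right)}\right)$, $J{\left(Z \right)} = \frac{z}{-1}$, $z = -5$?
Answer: $-370$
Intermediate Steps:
$J{\left(Z \right)} = 5$ ($J{\left(Z \right)} = - \frac{5}{-1} = \left(-5\right) \left(-1\right) = 5$)
$Q = 0$ ($Q = 0 \cdot 13 = 0$)
$G{\left(b \right)} = 5$ ($G{\left(b \right)} = b - \left(-5 + b\right) = 5$)
$G{\left(-8 \right)} \left(Q - 74\right) = 5 \left(0 - 74\right) = 5 \left(-74\right) = -370$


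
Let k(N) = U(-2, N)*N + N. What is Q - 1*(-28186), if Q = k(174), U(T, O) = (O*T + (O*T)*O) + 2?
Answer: -10567892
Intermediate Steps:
U(T, O) = 2 + O*T + T*O**2 (U(T, O) = (O*T + T*O**2) + 2 = 2 + O*T + T*O**2)
k(N) = N + N*(2 - 2*N - 2*N**2) (k(N) = (2 + N*(-2) - 2*N**2)*N + N = (2 - 2*N - 2*N**2)*N + N = N*(2 - 2*N - 2*N**2) + N = N + N*(2 - 2*N - 2*N**2))
Q = -10596078 (Q = 174*(3 - 2*174 - 2*174**2) = 174*(3 - 348 - 2*30276) = 174*(3 - 348 - 60552) = 174*(-60897) = -10596078)
Q - 1*(-28186) = -10596078 - 1*(-28186) = -10596078 + 28186 = -10567892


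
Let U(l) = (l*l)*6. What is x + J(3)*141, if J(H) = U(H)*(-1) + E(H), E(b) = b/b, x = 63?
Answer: -7410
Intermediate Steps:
U(l) = 6*l**2 (U(l) = l**2*6 = 6*l**2)
E(b) = 1
J(H) = 1 - 6*H**2 (J(H) = (6*H**2)*(-1) + 1 = -6*H**2 + 1 = 1 - 6*H**2)
x + J(3)*141 = 63 + (1 - 6*3**2)*141 = 63 + (1 - 6*9)*141 = 63 + (1 - 54)*141 = 63 - 53*141 = 63 - 7473 = -7410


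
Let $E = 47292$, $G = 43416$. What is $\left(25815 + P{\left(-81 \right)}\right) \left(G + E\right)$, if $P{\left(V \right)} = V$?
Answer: $2334279672$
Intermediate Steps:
$\left(25815 + P{\left(-81 \right)}\right) \left(G + E\right) = \left(25815 - 81\right) \left(43416 + 47292\right) = 25734 \cdot 90708 = 2334279672$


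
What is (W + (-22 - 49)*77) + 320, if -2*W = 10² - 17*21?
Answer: -10037/2 ≈ -5018.5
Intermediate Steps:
W = 257/2 (W = -(10² - 17*21)/2 = -(100 - 357)/2 = -½*(-257) = 257/2 ≈ 128.50)
(W + (-22 - 49)*77) + 320 = (257/2 + (-22 - 49)*77) + 320 = (257/2 - 71*77) + 320 = (257/2 - 5467) + 320 = -10677/2 + 320 = -10037/2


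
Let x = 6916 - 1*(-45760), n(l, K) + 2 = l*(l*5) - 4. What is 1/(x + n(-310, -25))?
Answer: 1/533170 ≈ 1.8756e-6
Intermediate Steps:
n(l, K) = -6 + 5*l**2 (n(l, K) = -2 + (l*(l*5) - 4) = -2 + (l*(5*l) - 4) = -2 + (5*l**2 - 4) = -2 + (-4 + 5*l**2) = -6 + 5*l**2)
x = 52676 (x = 6916 + 45760 = 52676)
1/(x + n(-310, -25)) = 1/(52676 + (-6 + 5*(-310)**2)) = 1/(52676 + (-6 + 5*96100)) = 1/(52676 + (-6 + 480500)) = 1/(52676 + 480494) = 1/533170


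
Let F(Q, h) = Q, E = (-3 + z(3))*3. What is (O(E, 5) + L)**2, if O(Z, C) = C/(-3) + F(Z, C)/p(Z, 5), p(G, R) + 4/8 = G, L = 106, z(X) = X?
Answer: 97969/9 ≈ 10885.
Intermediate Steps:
E = 0 (E = (-3 + 3)*3 = 0*3 = 0)
p(G, R) = -1/2 + G
O(Z, C) = -C/3 + Z/(-1/2 + Z) (O(Z, C) = C/(-3) + Z/(-1/2 + Z) = C*(-1/3) + Z/(-1/2 + Z) = -C/3 + Z/(-1/2 + Z))
(O(E, 5) + L)**2 = ((6*0 - 1*5*(-1 + 2*0))/(3*(-1 + 2*0)) + 106)**2 = ((0 - 1*5*(-1 + 0))/(3*(-1 + 0)) + 106)**2 = ((1/3)*(0 - 1*5*(-1))/(-1) + 106)**2 = ((1/3)*(-1)*(0 + 5) + 106)**2 = ((1/3)*(-1)*5 + 106)**2 = (-5/3 + 106)**2 = (313/3)**2 = 97969/9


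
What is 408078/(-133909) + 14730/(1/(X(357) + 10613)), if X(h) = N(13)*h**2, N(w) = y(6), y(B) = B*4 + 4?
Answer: 7059869289342372/133909 ≈ 5.2721e+10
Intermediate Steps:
y(B) = 4 + 4*B (y(B) = 4*B + 4 = 4 + 4*B)
N(w) = 28 (N(w) = 4 + 4*6 = 4 + 24 = 28)
X(h) = 28*h**2
408078/(-133909) + 14730/(1/(X(357) + 10613)) = 408078/(-133909) + 14730/(1/(28*357**2 + 10613)) = 408078*(-1/133909) + 14730/(1/(28*127449 + 10613)) = -408078/133909 + 14730/(1/(3568572 + 10613)) = -408078/133909 + 14730/(1/3579185) = -408078/133909 + 14730*3579185 = -408078/133909 + 52721395050 = 7059869289342372/133909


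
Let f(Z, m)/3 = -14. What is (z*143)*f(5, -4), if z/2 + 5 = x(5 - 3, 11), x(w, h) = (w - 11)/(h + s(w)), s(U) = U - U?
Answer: 69888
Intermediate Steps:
s(U) = 0
f(Z, m) = -42 (f(Z, m) = 3*(-14) = -42)
x(w, h) = (-11 + w)/h (x(w, h) = (w - 11)/(h + 0) = (-11 + w)/h)
z = -128/11 (z = -10 + 2*((-11 + (5 - 3))/11) = -10 + 2*((-11 + 2)/11) = -10 + 2*((1/11)*(-9)) = -10 + 2*(-9/11) = -10 - 18/11 = -128/11 ≈ -11.636)
(z*143)*f(5, -4) = -128/11*143*(-42) = -1664*(-42) = 69888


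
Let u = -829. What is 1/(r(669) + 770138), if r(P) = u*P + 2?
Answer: 1/215539 ≈ 4.6395e-6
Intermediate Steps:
r(P) = 2 - 829*P (r(P) = -829*P + 2 = 2 - 829*P)
1/(r(669) + 770138) = 1/((2 - 829*669) + 770138) = 1/((2 - 554601) + 770138) = 1/(-554599 + 770138) = 1/215539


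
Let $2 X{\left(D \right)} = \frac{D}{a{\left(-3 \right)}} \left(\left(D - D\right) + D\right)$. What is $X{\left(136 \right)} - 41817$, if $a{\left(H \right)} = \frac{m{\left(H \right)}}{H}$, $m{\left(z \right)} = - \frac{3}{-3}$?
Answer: $-69561$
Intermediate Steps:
$m{\left(z \right)} = 1$ ($m{\left(z \right)} = \left(-3\right) \left(- \frac{1}{3}\right) = 1$)
$a{\left(H \right)} = \frac{1}{H}$ ($a{\left(H \right)} = 1 \frac{1}{H} = \frac{1}{H}$)
$X{\left(D \right)} = - \frac{3 D^{2}}{2}$ ($X{\left(D \right)} = \frac{\frac{D}{\frac{1}{-3}} \left(\left(D - D\right) + D\right)}{2} = \frac{\frac{D}{- \frac{1}{3}} \left(0 + D\right)}{2} = \frac{D \left(-3\right) D}{2} = \frac{- 3 D D}{2} = \frac{\left(-3\right) D^{2}}{2} = - \frac{3 D^{2}}{2}$)
$X{\left(136 \right)} - 41817 = - \frac{3 \cdot 136^{2}}{2} - 41817 = \left(- \frac{3}{2}\right) 18496 - 41817 = -27744 - 41817 = -69561$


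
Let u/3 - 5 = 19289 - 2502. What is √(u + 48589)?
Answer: √98965 ≈ 314.59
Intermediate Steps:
u = 50376 (u = 15 + 3*(19289 - 2502) = 15 + 3*16787 = 15 + 50361 = 50376)
√(u + 48589) = √(50376 + 48589) = √98965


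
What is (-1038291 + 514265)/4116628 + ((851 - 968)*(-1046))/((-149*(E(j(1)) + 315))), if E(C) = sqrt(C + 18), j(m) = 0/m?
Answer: -9246857663731/3380630488078 + 40794*sqrt(2)/1642427 ≈ -2.7001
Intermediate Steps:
j(m) = 0
E(C) = sqrt(18 + C)
(-1038291 + 514265)/4116628 + ((851 - 968)*(-1046))/((-149*(E(j(1)) + 315))) = (-1038291 + 514265)/4116628 + ((851 - 968)*(-1046))/((-149*(sqrt(18 + 0) + 315))) = -524026*1/4116628 + (-117*(-1046))/((-149*(sqrt(18) + 315))) = -262013/2058314 + 122382/((-149*(3*sqrt(2) + 315))) = -262013/2058314 + 122382/((-149*(315 + 3*sqrt(2)))) = -262013/2058314 + 122382/(-46935 - 447*sqrt(2))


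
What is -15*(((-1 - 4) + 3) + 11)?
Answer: -135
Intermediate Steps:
-15*(((-1 - 4) + 3) + 11) = -15*((-5 + 3) + 11) = -15*(-2 + 11) = -15*9 = -135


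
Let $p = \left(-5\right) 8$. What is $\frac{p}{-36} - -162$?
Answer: $\frac{1468}{9} \approx 163.11$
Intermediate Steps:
$p = -40$
$\frac{p}{-36} - -162 = - \frac{40}{-36} - -162 = \left(-40\right) \left(- \frac{1}{36}\right) + 162 = \frac{10}{9} + 162 = \frac{1468}{9}$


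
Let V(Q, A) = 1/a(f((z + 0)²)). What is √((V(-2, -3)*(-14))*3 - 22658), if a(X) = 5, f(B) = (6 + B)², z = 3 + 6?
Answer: 2*I*√141665/5 ≈ 150.55*I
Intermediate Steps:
z = 9
V(Q, A) = ⅕ (V(Q, A) = 1/5 = ⅕)
√((V(-2, -3)*(-14))*3 - 22658) = √(((⅕)*(-14))*3 - 22658) = √(-14/5*3 - 22658) = √(-42/5 - 22658) = √(-113332/5) = 2*I*√141665/5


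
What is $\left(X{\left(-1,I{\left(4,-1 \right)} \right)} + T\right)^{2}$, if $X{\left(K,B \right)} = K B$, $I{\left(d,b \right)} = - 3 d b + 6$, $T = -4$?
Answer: $484$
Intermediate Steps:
$I{\left(d,b \right)} = 6 - 3 b d$ ($I{\left(d,b \right)} = - 3 b d + 6 = 6 - 3 b d$)
$X{\left(K,B \right)} = B K$
$\left(X{\left(-1,I{\left(4,-1 \right)} \right)} + T\right)^{2} = \left(\left(6 - \left(-3\right) 4\right) \left(-1\right) - 4\right)^{2} = \left(\left(6 + 12\right) \left(-1\right) - 4\right)^{2} = \left(18 \left(-1\right) - 4\right)^{2} = \left(-18 - 4\right)^{2} = \left(-22\right)^{2} = 484$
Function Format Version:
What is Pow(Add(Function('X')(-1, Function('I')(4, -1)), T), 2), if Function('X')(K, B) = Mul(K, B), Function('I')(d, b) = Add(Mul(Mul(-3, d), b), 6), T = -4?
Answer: 484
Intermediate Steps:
Function('I')(d, b) = Add(6, Mul(-3, b, d)) (Function('I')(d, b) = Add(Mul(-3, b, d), 6) = Add(6, Mul(-3, b, d)))
Function('X')(K, B) = Mul(B, K)
Pow(Add(Function('X')(-1, Function('I')(4, -1)), T), 2) = Pow(Add(Mul(Add(6, Mul(-3, -1, 4)), -1), -4), 2) = Pow(Add(Mul(Add(6, 12), -1), -4), 2) = Pow(Add(Mul(18, -1), -4), 2) = Pow(Add(-18, -4), 2) = Pow(-22, 2) = 484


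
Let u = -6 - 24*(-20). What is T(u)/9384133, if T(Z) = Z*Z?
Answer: 224676/9384133 ≈ 0.023942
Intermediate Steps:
u = 474 (u = -6 + 480 = 474)
T(Z) = Z²
T(u)/9384133 = 474²/9384133 = 224676*(1/9384133) = 224676/9384133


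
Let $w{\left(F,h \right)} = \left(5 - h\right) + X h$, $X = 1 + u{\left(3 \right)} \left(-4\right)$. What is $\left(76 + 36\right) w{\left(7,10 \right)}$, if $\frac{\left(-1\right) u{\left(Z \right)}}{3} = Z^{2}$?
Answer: $121520$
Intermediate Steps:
$u{\left(Z \right)} = - 3 Z^{2}$
$X = 109$ ($X = 1 + - 3 \cdot 3^{2} \left(-4\right) = 1 + \left(-3\right) 9 \left(-4\right) = 1 - -108 = 1 + 108 = 109$)
$w{\left(F,h \right)} = 5 + 108 h$ ($w{\left(F,h \right)} = \left(5 - h\right) + 109 h = 5 + 108 h$)
$\left(76 + 36\right) w{\left(7,10 \right)} = \left(76 + 36\right) \left(5 + 108 \cdot 10\right) = 112 \left(5 + 1080\right) = 112 \cdot 1085 = 121520$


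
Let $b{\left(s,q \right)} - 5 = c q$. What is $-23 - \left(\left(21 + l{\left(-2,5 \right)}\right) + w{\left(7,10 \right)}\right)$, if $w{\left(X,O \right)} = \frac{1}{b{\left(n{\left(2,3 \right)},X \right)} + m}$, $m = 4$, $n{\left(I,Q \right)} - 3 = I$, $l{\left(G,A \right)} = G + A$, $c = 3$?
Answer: $- \frac{1411}{30} \approx -47.033$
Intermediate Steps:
$l{\left(G,A \right)} = A + G$
$n{\left(I,Q \right)} = 3 + I$
$b{\left(s,q \right)} = 5 + 3 q$
$w{\left(X,O \right)} = \frac{1}{9 + 3 X}$ ($w{\left(X,O \right)} = \frac{1}{\left(5 + 3 X\right) + 4} = \frac{1}{9 + 3 X}$)
$-23 - \left(\left(21 + l{\left(-2,5 \right)}\right) + w{\left(7,10 \right)}\right) = -23 - \left(\left(21 + \left(5 - 2\right)\right) + \frac{1}{3 \left(3 + 7\right)}\right) = -23 - \left(\left(21 + 3\right) + \frac{1}{3 \cdot 10}\right) = -23 - \left(24 + \frac{1}{3} \cdot \frac{1}{10}\right) = -23 - \left(24 + \frac{1}{30}\right) = -23 - \frac{721}{30} = - \frac{1411}{30}$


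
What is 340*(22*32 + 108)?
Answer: 276080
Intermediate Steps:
340*(22*32 + 108) = 340*(704 + 108) = 340*812 = 276080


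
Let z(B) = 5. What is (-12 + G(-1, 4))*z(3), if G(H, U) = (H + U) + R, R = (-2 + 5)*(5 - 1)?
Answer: 15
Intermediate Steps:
R = 12 (R = 3*4 = 12)
G(H, U) = 12 + H + U (G(H, U) = (H + U) + 12 = 12 + H + U)
(-12 + G(-1, 4))*z(3) = (-12 + (12 - 1 + 4))*5 = (-12 + 15)*5 = 3*5 = 15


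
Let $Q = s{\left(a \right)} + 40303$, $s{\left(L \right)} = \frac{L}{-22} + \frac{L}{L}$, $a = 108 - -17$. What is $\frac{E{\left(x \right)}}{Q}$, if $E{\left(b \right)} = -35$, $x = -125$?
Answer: $- \frac{770}{886563} \approx -0.00086852$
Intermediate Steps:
$a = 125$ ($a = 108 + 17 = 125$)
$s{\left(L \right)} = 1 - \frac{L}{22}$ ($s{\left(L \right)} = L \left(- \frac{1}{22}\right) + 1 = - \frac{L}{22} + 1 = 1 - \frac{L}{22}$)
$Q = \frac{886563}{22}$ ($Q = \left(1 - \frac{125}{22}\right) + 40303 = - \frac{103}{22} + 40303 = \frac{886563}{22} \approx 40298.0$)
$\frac{E{\left(x \right)}}{Q} = - \frac{35}{\frac{886563}{22}} = \left(-35\right) \frac{22}{886563} = - \frac{770}{886563}$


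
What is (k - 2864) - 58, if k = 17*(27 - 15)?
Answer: -2718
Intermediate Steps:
k = 204 (k = 17*12 = 204)
(k - 2864) - 58 = (204 - 2864) - 58 = -2660 - 58 = -2718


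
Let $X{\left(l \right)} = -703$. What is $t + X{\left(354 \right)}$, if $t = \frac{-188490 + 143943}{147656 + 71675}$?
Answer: $- \frac{154234240}{219331} \approx -703.2$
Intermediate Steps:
$t = - \frac{44547}{219331} \approx -0.2031$
$t + X{\left(354 \right)} = - \frac{44547}{219331} - 703 = - \frac{154234240}{219331}$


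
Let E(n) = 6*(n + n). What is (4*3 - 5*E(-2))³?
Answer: 2299968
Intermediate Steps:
E(n) = 12*n (E(n) = 6*(2*n) = 12*n)
(4*3 - 5*E(-2))³ = (4*3 - 60*(-2))³ = (12 - 5*(-24))³ = (12 + 120)³ = 132³ = 2299968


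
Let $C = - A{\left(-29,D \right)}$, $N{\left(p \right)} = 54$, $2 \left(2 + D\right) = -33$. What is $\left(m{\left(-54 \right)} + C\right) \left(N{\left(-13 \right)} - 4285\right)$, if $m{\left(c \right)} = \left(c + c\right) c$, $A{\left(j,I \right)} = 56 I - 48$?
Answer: $-29261596$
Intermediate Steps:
$D = - \frac{37}{2}$ ($D = -2 + \frac{1}{2} \left(-33\right) = -2 - \frac{33}{2} = - \frac{37}{2} \approx -18.5$)
$A{\left(j,I \right)} = -48 + 56 I$
$C = 1084$ ($C = - (-48 + 56 \left(- \frac{37}{2}\right)) = - (-48 - 1036) = \left(-1\right) \left(-1084\right) = 1084$)
$m{\left(c \right)} = 2 c^{2}$ ($m{\left(c \right)} = 2 c c = 2 c^{2}$)
$\left(m{\left(-54 \right)} + C\right) \left(N{\left(-13 \right)} - 4285\right) = \left(2 \left(-54\right)^{2} + 1084\right) \left(54 - 4285\right) = \left(2 \cdot 2916 + 1084\right) \left(-4231\right) = \left(5832 + 1084\right) \left(-4231\right) = 6916 \left(-4231\right) = -29261596$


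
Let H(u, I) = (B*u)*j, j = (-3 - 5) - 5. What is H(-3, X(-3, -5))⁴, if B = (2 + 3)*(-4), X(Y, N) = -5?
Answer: 370150560000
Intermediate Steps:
j = -13 (j = -8 - 5 = -13)
B = -20 (B = 5*(-4) = -20)
H(u, I) = 260*u (H(u, I) = -20*u*(-13) = 260*u)
H(-3, X(-3, -5))⁴ = (260*(-3))⁴ = (-780)⁴ = 370150560000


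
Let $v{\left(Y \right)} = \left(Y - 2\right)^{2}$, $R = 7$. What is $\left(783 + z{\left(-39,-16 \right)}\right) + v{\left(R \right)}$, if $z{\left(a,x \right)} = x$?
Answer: $792$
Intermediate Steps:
$v{\left(Y \right)} = \left(-2 + Y\right)^{2}$
$\left(783 + z{\left(-39,-16 \right)}\right) + v{\left(R \right)} = \left(783 - 16\right) + \left(-2 + 7\right)^{2} = 767 + 5^{2} = 767 + 25 = 792$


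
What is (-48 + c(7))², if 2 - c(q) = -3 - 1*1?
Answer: 1764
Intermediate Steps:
c(q) = 6 (c(q) = 2 - (-3 - 1*1) = 2 - (-3 - 1) = 2 - 1*(-4) = 2 + 4 = 6)
(-48 + c(7))² = (-48 + 6)² = (-42)² = 1764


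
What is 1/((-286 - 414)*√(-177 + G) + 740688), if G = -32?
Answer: 46293/34295070209 + 175*I*√209/137180280836 ≈ 1.3498e-6 + 1.8442e-8*I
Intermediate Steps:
1/((-286 - 414)*√(-177 + G) + 740688) = 1/((-286 - 414)*√(-177 - 32) + 740688) = 1/(-700*I*√209 + 740688) = 1/(740688 - 700*I*√209)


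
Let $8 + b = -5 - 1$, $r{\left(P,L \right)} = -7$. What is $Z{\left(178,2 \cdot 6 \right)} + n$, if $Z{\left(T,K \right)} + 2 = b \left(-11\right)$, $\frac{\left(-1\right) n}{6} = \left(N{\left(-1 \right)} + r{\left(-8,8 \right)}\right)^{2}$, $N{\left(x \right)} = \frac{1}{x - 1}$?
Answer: $- \frac{371}{2} \approx -185.5$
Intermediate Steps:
$N{\left(x \right)} = \frac{1}{-1 + x}$
$b = -14$ ($b = -8 - 6 = -14$)
$n = - \frac{675}{2}$ ($n = - 6 \left(\frac{1}{-1 - 1} - 7\right)^{2} = - 6 \left(\frac{1}{-2} - 7\right)^{2} = - 6 \left(- \frac{1}{2} - 7\right)^{2} = - 6 \left(- \frac{15}{2}\right)^{2} = \left(-6\right) \frac{225}{4} = - \frac{675}{2} \approx -337.5$)
$Z{\left(T,K \right)} = 152$ ($Z{\left(T,K \right)} = -2 - -154 = -2 + 154 = 152$)
$Z{\left(178,2 \cdot 6 \right)} + n = 152 - \frac{675}{2} = - \frac{371}{2}$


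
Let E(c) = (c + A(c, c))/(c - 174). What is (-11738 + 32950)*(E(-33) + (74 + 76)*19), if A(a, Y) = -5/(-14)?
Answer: 87602982742/1449 ≈ 6.0458e+7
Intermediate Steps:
A(a, Y) = 5/14 (A(a, Y) = -5*(-1/14) = 5/14)
E(c) = (5/14 + c)/(-174 + c) (E(c) = (c + 5/14)/(c - 174) = (5/14 + c)/(-174 + c))
(-11738 + 32950)*(E(-33) + (74 + 76)*19) = (-11738 + 32950)*((5/14 - 33)/(-174 - 33) + (74 + 76)*19) = 21212*(-457/14/(-207) + 150*19) = 21212*(-1/207*(-457/14) + 2850) = 21212*(457/2898 + 2850) = 21212*(8259757/2898) = 87602982742/1449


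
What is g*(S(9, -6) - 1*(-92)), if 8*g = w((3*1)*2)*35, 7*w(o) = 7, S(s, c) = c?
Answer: 1505/4 ≈ 376.25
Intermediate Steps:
w(o) = 1 (w(o) = (⅐)*7 = 1)
g = 35/8 (g = (1*35)/8 = (⅛)*35 = 35/8 ≈ 4.3750)
g*(S(9, -6) - 1*(-92)) = 35*(-6 - 1*(-92))/8 = 35*(-6 + 92)/8 = (35/8)*86 = 1505/4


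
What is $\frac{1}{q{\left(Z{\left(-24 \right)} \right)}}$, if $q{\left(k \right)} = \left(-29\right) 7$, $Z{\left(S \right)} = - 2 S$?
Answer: $- \frac{1}{203} \approx -0.0049261$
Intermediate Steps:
$q{\left(k \right)} = -203$
$\frac{1}{q{\left(Z{\left(-24 \right)} \right)}} = \frac{1}{-203} = - \frac{1}{203}$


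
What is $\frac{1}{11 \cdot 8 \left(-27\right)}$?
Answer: $- \frac{1}{2376} \approx -0.00042088$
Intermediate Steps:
$\frac{1}{11 \cdot 8 \left(-27\right)} = \frac{1}{88 \left(-27\right)} = \frac{1}{-2376} = - \frac{1}{2376}$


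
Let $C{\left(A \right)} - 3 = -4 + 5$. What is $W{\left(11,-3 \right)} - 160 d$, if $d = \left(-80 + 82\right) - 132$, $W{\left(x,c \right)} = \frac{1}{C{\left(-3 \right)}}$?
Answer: $\frac{83201}{4} \approx 20800.0$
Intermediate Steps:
$C{\left(A \right)} = 4$ ($C{\left(A \right)} = 3 + \left(-4 + 5\right) = 3 + 1 = 4$)
$W{\left(x,c \right)} = \frac{1}{4}$
$d = -130$ ($d = 2 - 132 = -130$)
$W{\left(11,-3 \right)} - 160 d = \frac{1}{4} - -20800 = \frac{1}{4} + 20800 = \frac{83201}{4}$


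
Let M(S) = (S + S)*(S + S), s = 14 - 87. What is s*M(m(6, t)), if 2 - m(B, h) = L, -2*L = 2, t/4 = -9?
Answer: -2628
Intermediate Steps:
t = -36 (t = 4*(-9) = -36)
L = -1 (L = -½*2 = -1)
m(B, h) = 3 (m(B, h) = 2 - 1*(-1) = 2 + 1 = 3)
s = -73
M(S) = 4*S² (M(S) = (2*S)*(2*S) = 4*S²)
s*M(m(6, t)) = -292*3² = -292*9 = -73*36 = -2628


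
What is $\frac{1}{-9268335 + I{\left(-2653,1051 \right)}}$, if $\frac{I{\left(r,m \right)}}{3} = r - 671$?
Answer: $- \frac{1}{9278307} \approx -1.0778 \cdot 10^{-7}$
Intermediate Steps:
$I{\left(r,m \right)} = -2013 + 3 r$ ($I{\left(r,m \right)} = 3 \left(r - 671\right) = 3 \left(-671 + r\right) = -2013 + 3 r$)
$\frac{1}{-9268335 + I{\left(-2653,1051 \right)}} = \frac{1}{-9268335 + \left(-2013 + 3 \left(-2653\right)\right)} = \frac{1}{-9268335 - 9972} = \frac{1}{-9278307} = - \frac{1}{9278307}$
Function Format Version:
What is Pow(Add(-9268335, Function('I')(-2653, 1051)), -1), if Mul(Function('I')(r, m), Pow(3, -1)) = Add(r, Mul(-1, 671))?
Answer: Rational(-1, 9278307) ≈ -1.0778e-7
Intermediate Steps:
Function('I')(r, m) = Add(-2013, Mul(3, r)) (Function('I')(r, m) = Mul(3, Add(r, Mul(-1, 671))) = Mul(3, Add(r, -671)) = Mul(3, Add(-671, r)) = Add(-2013, Mul(3, r)))
Pow(Add(-9268335, Function('I')(-2653, 1051)), -1) = Pow(Add(-9268335, Add(-2013, Mul(3, -2653))), -1) = Pow(Add(-9268335, Add(-2013, -7959)), -1) = Pow(Add(-9268335, -9972), -1) = Pow(-9278307, -1) = Rational(-1, 9278307)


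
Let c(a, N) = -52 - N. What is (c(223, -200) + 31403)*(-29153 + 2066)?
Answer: -854621937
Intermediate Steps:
(c(223, -200) + 31403)*(-29153 + 2066) = ((-52 - 1*(-200)) + 31403)*(-29153 + 2066) = ((-52 + 200) + 31403)*(-27087) = (148 + 31403)*(-27087) = 31551*(-27087) = -854621937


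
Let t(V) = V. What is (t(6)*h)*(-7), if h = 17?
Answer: -714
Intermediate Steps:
(t(6)*h)*(-7) = (6*17)*(-7) = 102*(-7) = -714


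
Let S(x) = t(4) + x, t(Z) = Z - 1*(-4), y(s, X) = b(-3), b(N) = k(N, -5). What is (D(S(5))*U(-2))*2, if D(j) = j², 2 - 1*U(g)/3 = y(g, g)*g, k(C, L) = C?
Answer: -4056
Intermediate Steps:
b(N) = N
y(s, X) = -3
U(g) = 6 + 9*g (U(g) = 6 - (-9)*g = 6 + 9*g)
t(Z) = 4 + Z (t(Z) = Z + 4 = 4 + Z)
S(x) = 8 + x (S(x) = (4 + 4) + x = 8 + x)
(D(S(5))*U(-2))*2 = ((8 + 5)²*(6 + 9*(-2)))*2 = (13²*(6 - 18))*2 = (169*(-12))*2 = -2028*2 = -4056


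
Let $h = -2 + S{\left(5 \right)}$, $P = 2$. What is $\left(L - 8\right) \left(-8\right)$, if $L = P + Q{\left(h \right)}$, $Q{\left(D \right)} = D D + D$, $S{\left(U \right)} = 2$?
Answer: $48$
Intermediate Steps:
$h = 0$ ($h = -2 + 2 = 0$)
$Q{\left(D \right)} = D + D^{2}$ ($Q{\left(D \right)} = D^{2} + D = D + D^{2}$)
$L = 2$ ($L = 2 + 0 \left(1 + 0\right) = 2 + 0 \cdot 1 = 2 + 0 = 2$)
$\left(L - 8\right) \left(-8\right) = \left(2 - 8\right) \left(-8\right) = \left(-6\right) \left(-8\right) = 48$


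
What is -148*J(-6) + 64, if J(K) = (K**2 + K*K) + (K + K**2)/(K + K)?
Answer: -10222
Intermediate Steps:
J(K) = 2*K**2 + (K + K**2)/(2*K) (J(K) = (K**2 + K**2) + (K + K**2)/((2*K)) = 2*K**2 + (K + K**2)*(1/(2*K)) = 2*K**2 + (K + K**2)/(2*K))
-148*J(-6) + 64 = -148*(1/2 + (1/2)*(-6) + 2*(-6)**2) + 64 = -148*(1/2 - 3 + 2*36) + 64 = -148*(1/2 - 3 + 72) + 64 = -148*139/2 + 64 = -10286 + 64 = -10222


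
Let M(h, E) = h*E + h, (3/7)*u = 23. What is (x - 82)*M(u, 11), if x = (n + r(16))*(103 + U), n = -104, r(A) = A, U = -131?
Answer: 1534008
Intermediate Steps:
u = 161/3 (u = (7/3)*23 = 161/3 ≈ 53.667)
M(h, E) = h + E*h (M(h, E) = E*h + h = h + E*h)
x = 2464 (x = (-104 + 16)*(103 - 131) = -88*(-28) = 2464)
(x - 82)*M(u, 11) = (2464 - 82)*(161*(1 + 11)/3) = 2382*((161/3)*12) = 2382*644 = 1534008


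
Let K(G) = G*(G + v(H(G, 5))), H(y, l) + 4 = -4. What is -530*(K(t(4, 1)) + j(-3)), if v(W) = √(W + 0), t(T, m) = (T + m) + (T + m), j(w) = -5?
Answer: -50350 - 10600*I*√2 ≈ -50350.0 - 14991.0*I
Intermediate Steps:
t(T, m) = 2*T + 2*m
H(y, l) = -8 (H(y, l) = -4 - 4 = -8)
v(W) = √W
K(G) = G*(G + 2*I*√2) (K(G) = G*(G + √(-8)) = G*(G + 2*I*√2))
-530*(K(t(4, 1)) + j(-3)) = -530*((2*4 + 2*1)*((2*4 + 2*1) + 2*I*√2) - 5) = -530*((8 + 2)*((8 + 2) + 2*I*√2) - 5) = -530*(10*(10 + 2*I*√2) - 5) = -530*((100 + 20*I*√2) - 5) = -530*(95 + 20*I*√2) = -50350 - 10600*I*√2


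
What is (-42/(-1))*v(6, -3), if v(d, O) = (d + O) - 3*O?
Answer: 504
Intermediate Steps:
v(d, O) = d - 2*O (v(d, O) = (O + d) - 3*O = d - 2*O)
(-42/(-1))*v(6, -3) = (-42/(-1))*(6 - 2*(-3)) = (-42*(-1))*(6 + 6) = 42*12 = 504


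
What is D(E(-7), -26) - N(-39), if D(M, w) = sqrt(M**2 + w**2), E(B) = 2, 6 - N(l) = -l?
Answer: 33 + 2*sqrt(170) ≈ 59.077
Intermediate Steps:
N(l) = 6 + l (N(l) = 6 - (-1)*l = 6 + l)
D(E(-7), -26) - N(-39) = sqrt(2**2 + (-26)**2) - (6 - 39) = sqrt(4 + 676) - 1*(-33) = sqrt(680) + 33 = 2*sqrt(170) + 33 = 33 + 2*sqrt(170)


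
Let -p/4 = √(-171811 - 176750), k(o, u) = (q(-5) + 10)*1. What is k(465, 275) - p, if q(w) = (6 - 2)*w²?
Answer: 110 + 12*I*√38729 ≈ 110.0 + 2361.6*I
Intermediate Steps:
q(w) = 4*w²
k(o, u) = 110 (k(o, u) = (4*(-5)² + 10)*1 = (4*25 + 10)*1 = (100 + 10)*1 = 110*1 = 110)
p = -12*I*√38729 (p = -4*√(-171811 - 176750) = -12*I*√38729 ≈ -2361.6*I)
k(465, 275) - p = 110 - (-12)*I*√38729 = 110 + 12*I*√38729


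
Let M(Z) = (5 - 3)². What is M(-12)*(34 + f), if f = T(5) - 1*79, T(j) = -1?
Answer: -184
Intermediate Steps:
M(Z) = 4 (M(Z) = 2² = 4)
f = -80 (f = -1 - 1*79 = -1 - 79 = -80)
M(-12)*(34 + f) = 4*(34 - 80) = 4*(-46) = -184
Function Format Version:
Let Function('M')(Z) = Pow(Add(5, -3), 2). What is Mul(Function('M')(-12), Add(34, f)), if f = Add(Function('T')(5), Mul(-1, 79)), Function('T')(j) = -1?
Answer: -184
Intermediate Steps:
Function('M')(Z) = 4 (Function('M')(Z) = Pow(2, 2) = 4)
f = -80 (f = Add(-1, Mul(-1, 79)) = Add(-1, -79) = -80)
Mul(Function('M')(-12), Add(34, f)) = Mul(4, Add(34, -80)) = Mul(4, -46) = -184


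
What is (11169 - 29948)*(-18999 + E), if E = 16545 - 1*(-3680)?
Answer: -23023054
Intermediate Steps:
E = 20225 (E = 16545 + 3680 = 20225)
(11169 - 29948)*(-18999 + E) = (11169 - 29948)*(-18999 + 20225) = -18779*1226 = -23023054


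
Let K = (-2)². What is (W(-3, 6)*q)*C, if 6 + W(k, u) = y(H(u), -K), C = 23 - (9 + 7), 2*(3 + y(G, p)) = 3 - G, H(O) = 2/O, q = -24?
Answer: 1288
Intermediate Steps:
K = 4
y(G, p) = -3/2 - G/2 (y(G, p) = -3 + (3 - G)/2 = -3 + (3/2 - G/2) = -3/2 - G/2)
C = 7 (C = 23 - 1*16 = 23 - 16 = 7)
W(k, u) = -15/2 - 1/u (W(k, u) = -6 + (-3/2 - 1/u) = -15/2 - 1/u)
(W(-3, 6)*q)*C = ((-15/2 - 1/6)*(-24))*7 = ((-15/2 - 1*⅙)*(-24))*7 = ((-15/2 - ⅙)*(-24))*7 = -23/3*(-24)*7 = 184*7 = 1288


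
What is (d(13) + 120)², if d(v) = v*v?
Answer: 83521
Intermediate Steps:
d(v) = v²
(d(13) + 120)² = (13² + 120)² = (169 + 120)² = 289² = 83521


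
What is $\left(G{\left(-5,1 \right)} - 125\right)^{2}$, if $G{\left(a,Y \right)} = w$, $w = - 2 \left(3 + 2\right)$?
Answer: $18225$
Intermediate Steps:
$w = -10$ ($w = \left(-2\right) 5 = -10$)
$G{\left(a,Y \right)} = -10$
$\left(G{\left(-5,1 \right)} - 125\right)^{2} = \left(-10 - 125\right)^{2} = \left(-135\right)^{2} = 18225$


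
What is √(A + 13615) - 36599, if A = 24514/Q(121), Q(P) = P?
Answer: -36599 + 7*√34121/11 ≈ -36481.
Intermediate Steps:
A = 24514/121 ≈ 202.59
√(A + 13615) - 36599 = √(24514/121 + 13615) - 36599 = √(1671929/121) - 36599 = 7*√34121/11 - 36599 = -36599 + 7*√34121/11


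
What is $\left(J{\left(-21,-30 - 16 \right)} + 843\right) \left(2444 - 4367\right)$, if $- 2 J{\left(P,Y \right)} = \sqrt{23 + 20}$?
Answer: $-1621089 + \frac{1923 \sqrt{43}}{2} \approx -1.6148 \cdot 10^{6}$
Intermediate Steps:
$J{\left(P,Y \right)} = - \frac{\sqrt{43}}{2}$ ($J{\left(P,Y \right)} = - \frac{\sqrt{23 + 20}}{2} = - \frac{\sqrt{43}}{2}$)
$\left(J{\left(-21,-30 - 16 \right)} + 843\right) \left(2444 - 4367\right) = \left(- \frac{\sqrt{43}}{2} + 843\right) \left(2444 - 4367\right) = \left(843 - \frac{\sqrt{43}}{2}\right) \left(-1923\right) = -1621089 + \frac{1923 \sqrt{43}}{2}$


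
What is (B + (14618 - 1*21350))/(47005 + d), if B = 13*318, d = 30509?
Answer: -433/12919 ≈ -0.033517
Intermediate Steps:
B = 4134
(B + (14618 - 1*21350))/(47005 + d) = (4134 + (14618 - 1*21350))/(47005 + 30509) = (4134 + (14618 - 21350))/77514 = (4134 - 6732)*(1/77514) = -2598*1/77514 = -433/12919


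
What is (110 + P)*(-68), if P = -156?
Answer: 3128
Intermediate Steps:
(110 + P)*(-68) = (110 - 156)*(-68) = -46*(-68) = 3128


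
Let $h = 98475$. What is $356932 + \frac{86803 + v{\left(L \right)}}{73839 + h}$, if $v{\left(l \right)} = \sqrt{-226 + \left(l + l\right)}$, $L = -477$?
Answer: $\frac{61504467451}{172314} + \frac{i \sqrt{295}}{86157} \approx 3.5693 \cdot 10^{5} + 0.00019935 i$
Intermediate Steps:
$v{\left(l \right)} = \sqrt{-226 + 2 l}$
$356932 + \frac{86803 + v{\left(L \right)}}{73839 + h} = 356932 + \frac{86803 + \sqrt{-226 + 2 \left(-477\right)}}{73839 + 98475} = 356932 + \frac{86803 + \sqrt{-226 - 954}}{172314} = 356932 + \left(86803 + \sqrt{-1180}\right) \frac{1}{172314} = 356932 + \left(86803 + 2 i \sqrt{295}\right) \frac{1}{172314} = 356932 + \left(\frac{86803}{172314} + \frac{i \sqrt{295}}{86157}\right) = \frac{61504467451}{172314} + \frac{i \sqrt{295}}{86157}$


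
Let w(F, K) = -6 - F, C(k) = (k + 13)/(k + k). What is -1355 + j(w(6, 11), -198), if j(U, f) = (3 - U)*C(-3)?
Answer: -1380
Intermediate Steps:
C(k) = (13 + k)/(2*k) (C(k) = (13 + k)/((2*k)) = (13 + k)*(1/(2*k)) = (13 + k)/(2*k))
j(U, f) = -5 + 5*U/3 (j(U, f) = (3 - U)*((1/2)*(13 - 3)/(-3)) = (3 - U)*((1/2)*(-1/3)*10) = (3 - U)*(-5/3) = -5 + 5*U/3)
-1355 + j(w(6, 11), -198) = -1355 + (-5 + 5*(-6 - 1*6)/3) = -1355 + (-5 + 5*(-6 - 6)/3) = -1355 + (-5 + (5/3)*(-12)) = -1355 + (-5 - 20) = -1355 - 25 = -1380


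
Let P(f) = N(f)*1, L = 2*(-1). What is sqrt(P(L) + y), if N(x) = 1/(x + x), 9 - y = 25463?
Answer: 9*I*sqrt(1257)/2 ≈ 159.54*I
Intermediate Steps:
y = -25454 (y = 9 - 1*25463 = 9 - 25463 = -25454)
N(x) = 1/(2*x)
L = -2
P(f) = 1/(2*f) (P(f) = (1/(2*f))*1 = 1/(2*f))
sqrt(P(L) + y) = sqrt((1/2)/(-2) - 25454) = sqrt((1/2)*(-1/2) - 25454) = sqrt(-1/4 - 25454) = sqrt(-101817/4) = 9*I*sqrt(1257)/2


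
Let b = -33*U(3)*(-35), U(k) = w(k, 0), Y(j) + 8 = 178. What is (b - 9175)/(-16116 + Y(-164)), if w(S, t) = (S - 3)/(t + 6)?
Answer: 9175/15946 ≈ 0.57538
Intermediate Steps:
w(S, t) = (-3 + S)/(6 + t)
Y(j) = 170 (Y(j) = -8 + 178 = 170)
U(k) = -½ + k/6 (U(k) = (-3 + k)/(6 + 0) = (-3 + k)/6 = -½ + k/6)
b = 0 (b = -33*(-½ + (⅙)*3)*(-35) = -33*(-½ + ½)*(-35) = -33*0*(-35) = 0*(-35) = 0)
(b - 9175)/(-16116 + Y(-164)) = (0 - 9175)/(-16116 + 170) = -9175/(-15946) = -9175*(-1/15946) = 9175/15946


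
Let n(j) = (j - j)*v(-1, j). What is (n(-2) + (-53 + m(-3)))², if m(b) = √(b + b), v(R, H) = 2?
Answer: (53 - I*√6)² ≈ 2803.0 - 259.65*I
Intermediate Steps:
m(b) = √2*√b (m(b) = √(2*b) = √2*√b)
n(j) = 0 (n(j) = (j - j)*2 = 0*2 = 0)
(n(-2) + (-53 + m(-3)))² = (0 + (-53 + √2*√(-3)))² = (0 + (-53 + √2*(I*√3)))² = (0 + (-53 + I*√6))² = (-53 + I*√6)²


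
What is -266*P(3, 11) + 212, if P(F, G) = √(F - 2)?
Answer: -54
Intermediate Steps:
P(F, G) = √(-2 + F)
-266*P(3, 11) + 212 = -266*√(-2 + 3) + 212 = -266*√1 + 212 = -266*1 + 212 = -266 + 212 = -54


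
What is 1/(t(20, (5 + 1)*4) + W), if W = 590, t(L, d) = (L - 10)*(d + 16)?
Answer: 1/990 ≈ 0.0010101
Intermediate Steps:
t(L, d) = (-10 + L)*(16 + d)
1/(t(20, (5 + 1)*4) + W) = 1/((-160 - 10*(5 + 1)*4 + 16*20 + 20*((5 + 1)*4)) + 590) = 1/((-160 - 60*4 + 320 + 20*(6*4)) + 590) = 1/((-160 - 10*24 + 320 + 20*24) + 590) = 1/((-160 - 240 + 320 + 480) + 590) = 1/(400 + 590) = 1/990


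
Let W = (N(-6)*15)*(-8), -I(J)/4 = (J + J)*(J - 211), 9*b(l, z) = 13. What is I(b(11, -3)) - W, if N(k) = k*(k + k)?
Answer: 895984/81 ≈ 11062.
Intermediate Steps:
b(l, z) = 13/9 (b(l, z) = (⅑)*13 = 13/9)
I(J) = -8*J*(-211 + J) (I(J) = -4*(J + J)*(J - 211) = -4*2*J*(-211 + J) = -8*J*(-211 + J))
N(k) = 2*k² (N(k) = k*(2*k) = 2*k²)
W = -8640 (W = ((2*(-6)²)*15)*(-8) = ((2*36)*15)*(-8) = (72*15)*(-8) = 1080*(-8) = -8640)
I(b(11, -3)) - W = 8*(13/9)*(211 - 1*13/9) - 1*(-8640) = 8*(13/9)*(211 - 13/9) + 8640 = 8*(13/9)*(1886/9) + 8640 = 196144/81 + 8640 = 895984/81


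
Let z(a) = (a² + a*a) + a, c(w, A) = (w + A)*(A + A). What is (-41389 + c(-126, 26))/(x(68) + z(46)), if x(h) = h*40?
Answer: -46589/6998 ≈ -6.6575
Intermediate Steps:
c(w, A) = 2*A*(A + w) (c(w, A) = (A + w)*(2*A) = 2*A*(A + w))
x(h) = 40*h
z(a) = a + 2*a² (z(a) = (a² + a²) + a = 2*a² + a = a + 2*a²)
(-41389 + c(-126, 26))/(x(68) + z(46)) = (-41389 + 2*26*(26 - 126))/(40*68 + 46*(1 + 2*46)) = (-41389 + 2*26*(-100))/(2720 + 46*(1 + 92)) = (-41389 - 5200)/(2720 + 46*93) = -46589/(2720 + 4278) = -46589/6998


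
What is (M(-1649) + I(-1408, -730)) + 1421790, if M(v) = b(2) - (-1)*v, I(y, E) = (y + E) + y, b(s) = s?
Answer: 1416597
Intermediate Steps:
I(y, E) = E + 2*y (I(y, E) = (E + y) + y = E + 2*y)
M(v) = 2 + v (M(v) = 2 - (-1)*v = 2 + v)
(M(-1649) + I(-1408, -730)) + 1421790 = ((2 - 1649) + (-730 + 2*(-1408))) + 1421790 = (-1647 + (-730 - 2816)) + 1421790 = (-1647 - 3546) + 1421790 = -5193 + 1421790 = 1416597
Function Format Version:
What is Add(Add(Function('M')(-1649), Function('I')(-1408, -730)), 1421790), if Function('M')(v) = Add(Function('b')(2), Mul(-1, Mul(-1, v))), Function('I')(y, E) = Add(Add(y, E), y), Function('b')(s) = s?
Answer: 1416597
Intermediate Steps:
Function('I')(y, E) = Add(E, Mul(2, y)) (Function('I')(y, E) = Add(Add(E, y), y) = Add(E, Mul(2, y)))
Function('M')(v) = Add(2, v) (Function('M')(v) = Add(2, Mul(-1, Mul(-1, v))) = Add(2, v))
Add(Add(Function('M')(-1649), Function('I')(-1408, -730)), 1421790) = Add(Add(Add(2, -1649), Add(-730, Mul(2, -1408))), 1421790) = Add(Add(-1647, Add(-730, -2816)), 1421790) = Add(Add(-1647, -3546), 1421790) = Add(-5193, 1421790) = 1416597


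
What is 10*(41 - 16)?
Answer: 250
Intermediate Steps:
10*(41 - 16) = 10*25 = 250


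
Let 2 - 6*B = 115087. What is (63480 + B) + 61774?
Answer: 636439/6 ≈ 1.0607e+5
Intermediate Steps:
B = -115085/6 (B = 1/3 - 1/6*115087 = 1/3 - 115087/6 = -115085/6 ≈ -19181.)
(63480 + B) + 61774 = (63480 - 115085/6) + 61774 = 265795/6 + 61774 = 636439/6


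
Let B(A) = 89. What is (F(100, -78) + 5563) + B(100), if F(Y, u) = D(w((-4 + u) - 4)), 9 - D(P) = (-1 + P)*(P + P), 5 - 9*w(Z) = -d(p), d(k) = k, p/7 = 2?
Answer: 458161/81 ≈ 5656.3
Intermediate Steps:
p = 14 (p = 7*2 = 14)
w(Z) = 19/9 (w(Z) = 5/9 - (-1)*14/9 = 5/9 - 1/9*(-14) = 5/9 + 14/9 = 19/9)
D(P) = 9 - 2*P*(-1 + P) (D(P) = 9 - (-1 + P)*(P + P) = 9 - (-1 + P)*2*P = 9 - 2*P*(-1 + P))
F(Y, u) = 349/81 (F(Y, u) = 9 - 2*(19/9)**2 + 2*(19/9) = 9 - 2*361/81 + 38/9 = 9 - 722/81 + 38/9 = 349/81)
(F(100, -78) + 5563) + B(100) = (349/81 + 5563) + 89 = 450952/81 + 89 = 458161/81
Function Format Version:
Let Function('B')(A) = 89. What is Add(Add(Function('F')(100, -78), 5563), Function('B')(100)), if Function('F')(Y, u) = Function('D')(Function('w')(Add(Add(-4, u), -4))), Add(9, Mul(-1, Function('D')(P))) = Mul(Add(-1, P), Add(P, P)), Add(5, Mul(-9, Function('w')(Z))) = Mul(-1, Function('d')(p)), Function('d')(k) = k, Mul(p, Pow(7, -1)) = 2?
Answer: Rational(458161, 81) ≈ 5656.3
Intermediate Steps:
p = 14 (p = Mul(7, 2) = 14)
Function('w')(Z) = Rational(19, 9) (Function('w')(Z) = Add(Rational(5, 9), Mul(Rational(-1, 9), Mul(-1, 14))) = Add(Rational(5, 9), Mul(Rational(-1, 9), -14)) = Add(Rational(5, 9), Rational(14, 9)) = Rational(19, 9))
Function('D')(P) = Add(9, Mul(-2, P, Add(-1, P))) (Function('D')(P) = Add(9, Mul(-1, Mul(Add(-1, P), Add(P, P)))) = Add(9, Mul(-1, Mul(Add(-1, P), Mul(2, P)))) = Add(9, Mul(-1, Mul(2, P, Add(-1, P)))) = Add(9, Mul(-2, P, Add(-1, P))))
Function('F')(Y, u) = Rational(349, 81) (Function('F')(Y, u) = Add(9, Mul(-2, Pow(Rational(19, 9), 2)), Mul(2, Rational(19, 9))) = Add(9, Mul(-2, Rational(361, 81)), Rational(38, 9)) = Add(9, Rational(-722, 81), Rational(38, 9)) = Rational(349, 81))
Add(Add(Function('F')(100, -78), 5563), Function('B')(100)) = Add(Add(Rational(349, 81), 5563), 89) = Add(Rational(450952, 81), 89) = Rational(458161, 81)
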